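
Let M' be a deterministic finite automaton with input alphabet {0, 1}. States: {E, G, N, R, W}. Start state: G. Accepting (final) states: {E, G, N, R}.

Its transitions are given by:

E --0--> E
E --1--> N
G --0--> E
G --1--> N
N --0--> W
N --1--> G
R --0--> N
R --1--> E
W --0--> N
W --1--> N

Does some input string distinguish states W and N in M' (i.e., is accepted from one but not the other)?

First remove the unreachable states {R}; 4 states remain.
Start with accepting vs non-accepting: {E,G,N} | {W}.
Split {E,G,N} by δ(·,0) → {E,G} and {N}.
The partition is now stable with 3 blocks: {E,G} | {W} | {N}.
W and N end up in different blocks, so they are distinguishable. For instance, the string 'ε' is accepted from only N.

Yes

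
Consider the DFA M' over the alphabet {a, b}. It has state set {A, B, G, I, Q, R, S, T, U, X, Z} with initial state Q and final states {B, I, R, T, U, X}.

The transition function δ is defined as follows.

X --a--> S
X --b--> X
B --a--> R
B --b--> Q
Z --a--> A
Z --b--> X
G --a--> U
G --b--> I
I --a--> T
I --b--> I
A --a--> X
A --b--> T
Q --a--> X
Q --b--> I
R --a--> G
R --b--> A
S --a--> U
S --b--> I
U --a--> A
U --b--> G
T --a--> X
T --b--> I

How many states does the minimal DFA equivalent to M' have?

First remove the unreachable states {B,R,Z}; 8 states remain.
Initial partition by acceptance: {I,T,U,X} | {A,G,Q,S}.
Refine {I,T,U,X} on symbol a: members go to different blocks, giving {I,T} and {U,X}.
On input a, block {I,T} splits into {T} and {I}.
Refine {A,G,Q,S} on symbol b: members go to different blocks, giving {G,Q,S} and {A}.
Refine {U,X} on symbol a: members go to different blocks, giving {U} and {X}.
On input a, block {G,Q,S} splits into {G,S} and {Q}.
Stable partition: {T} | {G,S} | {U} | {I} | {A} | {X} | {Q} — 7 equivalence classes.

7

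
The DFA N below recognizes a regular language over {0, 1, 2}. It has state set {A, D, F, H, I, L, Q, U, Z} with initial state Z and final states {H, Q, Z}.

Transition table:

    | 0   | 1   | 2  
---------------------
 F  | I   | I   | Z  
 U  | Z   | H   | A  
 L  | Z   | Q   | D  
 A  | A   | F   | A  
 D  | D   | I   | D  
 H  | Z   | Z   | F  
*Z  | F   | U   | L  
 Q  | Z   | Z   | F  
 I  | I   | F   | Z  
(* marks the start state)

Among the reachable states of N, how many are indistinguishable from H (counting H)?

All states are reachable from the start state.
P0 = {H,Q,Z} | {A,D,F,I,L,U}.
On input 0, block {H,Q,Z} splits into {H,Q} and {Z}.
Split {A,D,F,I,L,U} by δ(·,0) → {A,D,F,I} and {L,U}.
On input 2, block {A,D,F,I} splits into {A,D} and {F,I}.
No further refinement is possible. Final partition (5 blocks): {H,Q} | {A,D} | {Z} | {L,U} | {F,I}.
The equivalence class containing H is {H,Q}, of size 2.

2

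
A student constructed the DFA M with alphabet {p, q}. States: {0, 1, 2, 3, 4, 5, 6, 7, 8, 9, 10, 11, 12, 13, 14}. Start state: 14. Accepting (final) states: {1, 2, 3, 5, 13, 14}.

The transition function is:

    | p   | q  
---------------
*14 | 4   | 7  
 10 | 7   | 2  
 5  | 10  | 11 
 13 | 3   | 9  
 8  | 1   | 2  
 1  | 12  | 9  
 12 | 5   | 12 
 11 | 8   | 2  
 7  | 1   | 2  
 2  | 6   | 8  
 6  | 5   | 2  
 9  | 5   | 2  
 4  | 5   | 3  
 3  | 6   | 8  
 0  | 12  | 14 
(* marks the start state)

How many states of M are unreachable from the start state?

No path from 14 leads to 0, 13; the other 13 states are all reachable.

2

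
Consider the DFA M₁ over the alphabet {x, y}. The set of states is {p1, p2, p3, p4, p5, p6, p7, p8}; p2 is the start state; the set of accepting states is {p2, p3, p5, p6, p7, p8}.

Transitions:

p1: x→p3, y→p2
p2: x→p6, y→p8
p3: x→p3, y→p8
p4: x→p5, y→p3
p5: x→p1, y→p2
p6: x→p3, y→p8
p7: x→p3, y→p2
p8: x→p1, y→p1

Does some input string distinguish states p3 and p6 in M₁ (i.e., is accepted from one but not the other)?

Reachable states from the start: {p1,p2,p3,p6,p8}. Unreachable: {p4,p5,p7} — drop them.
Initial partition by acceptance: {p2,p3,p6,p8} | {p1}.
On input x, block {p2,p3,p6,p8} splits into {p2,p3,p6} and {p8}.
Stable partition: {p2,p3,p6} | {p1} | {p8} — 3 equivalence classes.
p3 and p6 lie in the same block of the stable partition, so they are equivalent — no string distinguishes them.

No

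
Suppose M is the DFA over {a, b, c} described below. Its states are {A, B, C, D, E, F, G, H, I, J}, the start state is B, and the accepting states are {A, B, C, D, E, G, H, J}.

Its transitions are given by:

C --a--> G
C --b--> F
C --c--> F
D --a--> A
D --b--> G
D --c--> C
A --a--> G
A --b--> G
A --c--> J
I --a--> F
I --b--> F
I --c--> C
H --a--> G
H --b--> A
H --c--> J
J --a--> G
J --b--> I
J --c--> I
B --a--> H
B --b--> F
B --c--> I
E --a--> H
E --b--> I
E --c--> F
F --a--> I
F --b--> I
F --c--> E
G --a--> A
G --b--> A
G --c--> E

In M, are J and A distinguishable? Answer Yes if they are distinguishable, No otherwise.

Yes

First remove the unreachable states {D}; 9 states remain.
Initial partition by acceptance: {A,B,C,E,G,H,J} | {F,I}.
On input b, block {A,B,C,E,G,H,J} splits into {B,C,E,J} and {A,G,H}.
No further refinement is possible. Final partition (3 blocks): {B,C,E,J} | {F,I} | {A,G,H}.
J and A end up in different blocks, so they are distinguishable. For instance, the string 'b' is accepted from only A.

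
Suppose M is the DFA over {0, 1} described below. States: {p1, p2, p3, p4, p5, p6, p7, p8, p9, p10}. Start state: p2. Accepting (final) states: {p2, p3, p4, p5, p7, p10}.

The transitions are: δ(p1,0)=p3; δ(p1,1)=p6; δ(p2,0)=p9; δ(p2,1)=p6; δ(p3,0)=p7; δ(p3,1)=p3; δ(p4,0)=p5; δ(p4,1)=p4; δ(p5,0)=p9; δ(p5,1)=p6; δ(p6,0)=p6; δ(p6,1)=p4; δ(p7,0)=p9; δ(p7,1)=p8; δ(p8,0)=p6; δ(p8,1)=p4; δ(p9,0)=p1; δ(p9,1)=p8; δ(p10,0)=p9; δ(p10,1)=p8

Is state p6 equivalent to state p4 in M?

States {p10} cannot be reached from the start state, so discard them.
P0 = {p2,p3,p4,p5,p7} | {p1,p6,p8,p9}.
Split {p2,p3,p4,p5,p7} by δ(·,0) → {p2,p5,p7} and {p3,p4}.
Refine {p1,p6,p8,p9} on symbol 0: members go to different blocks, giving {p6,p8,p9} and {p1}.
Refine {p6,p8,p9} on symbol 0: members go to different blocks, giving {p6,p8} and {p9}.
No further refinement is possible. Final partition (5 blocks): {p2,p5,p7} | {p6,p8} | {p3,p4} | {p1} | {p9}.
p6 and p4 end up in different blocks, so they are distinguishable. For instance, the string 'ε' is accepted from only p4.

No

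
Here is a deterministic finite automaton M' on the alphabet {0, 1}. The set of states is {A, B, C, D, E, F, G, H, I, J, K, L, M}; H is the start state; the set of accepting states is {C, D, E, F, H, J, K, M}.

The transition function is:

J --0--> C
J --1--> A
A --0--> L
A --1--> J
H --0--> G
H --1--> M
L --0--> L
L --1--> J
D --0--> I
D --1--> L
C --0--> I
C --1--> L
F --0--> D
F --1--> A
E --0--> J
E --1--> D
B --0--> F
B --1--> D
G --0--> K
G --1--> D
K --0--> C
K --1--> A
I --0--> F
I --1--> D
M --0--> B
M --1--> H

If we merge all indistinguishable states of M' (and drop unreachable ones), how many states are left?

States {E} cannot be reached from the start state, so discard them.
Initial partition by acceptance: {C,D,F,H,J,K,M} | {A,B,G,I,L}.
Refine {C,D,F,H,J,K,M} on symbol 0: members go to different blocks, giving {C,D,H,M} and {F,J,K}.
Split {C,D,H,M} by δ(·,1) → {C,D} and {H,M}.
On input 0, block {A,B,G,I,L} splits into {B,G,I} and {A,L}.
No further refinement is possible. Final partition (5 blocks): {C,D} | {B,G,I} | {F,J,K} | {H,M} | {A,L}.

5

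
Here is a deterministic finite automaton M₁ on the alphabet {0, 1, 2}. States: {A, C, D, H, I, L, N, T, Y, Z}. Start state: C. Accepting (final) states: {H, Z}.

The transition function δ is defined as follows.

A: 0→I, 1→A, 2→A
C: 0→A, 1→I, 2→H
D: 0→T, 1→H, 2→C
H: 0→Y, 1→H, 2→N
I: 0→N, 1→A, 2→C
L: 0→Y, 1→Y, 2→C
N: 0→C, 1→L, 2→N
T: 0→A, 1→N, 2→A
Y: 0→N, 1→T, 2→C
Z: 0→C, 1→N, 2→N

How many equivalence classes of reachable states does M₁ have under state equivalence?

States {D,Z} cannot be reached from the start state, so discard them.
Initial partition by acceptance: {H} | {A,C,I,L,N,T,Y}.
Refine {A,C,I,L,N,T,Y} on symbol 2: members go to different blocks, giving {A,I,L,N,T,Y} and {C}.
Refine {A,I,L,N,T,Y} on symbol 0: members go to different blocks, giving {A,I,L,T,Y} and {N}.
Refine {A,I,L,T,Y} on symbol 0: members go to different blocks, giving {A,L,T} and {I,Y}.
Refine {A,L,T} on symbol 0: members go to different blocks, giving {A,L} and {T}.
Split {A,L} by δ(·,1) → {L} and {A}.
Split {I,Y} by δ(·,1) → {I} and {Y}.
No further refinement is possible. Final partition (8 blocks): {H} | {L} | {C} | {N} | {I} | {T} | {A} | {Y}.

8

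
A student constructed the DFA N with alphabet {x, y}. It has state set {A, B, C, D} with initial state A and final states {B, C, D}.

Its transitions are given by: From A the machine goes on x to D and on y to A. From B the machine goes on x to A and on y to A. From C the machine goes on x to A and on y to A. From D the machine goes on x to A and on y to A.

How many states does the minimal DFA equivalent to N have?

2

Reachable states from the start: {A,D}. Unreachable: {B,C} — drop them.
Initial partition by acceptance: {D} | {A}.
Stable partition: {D} | {A} — 2 equivalence classes.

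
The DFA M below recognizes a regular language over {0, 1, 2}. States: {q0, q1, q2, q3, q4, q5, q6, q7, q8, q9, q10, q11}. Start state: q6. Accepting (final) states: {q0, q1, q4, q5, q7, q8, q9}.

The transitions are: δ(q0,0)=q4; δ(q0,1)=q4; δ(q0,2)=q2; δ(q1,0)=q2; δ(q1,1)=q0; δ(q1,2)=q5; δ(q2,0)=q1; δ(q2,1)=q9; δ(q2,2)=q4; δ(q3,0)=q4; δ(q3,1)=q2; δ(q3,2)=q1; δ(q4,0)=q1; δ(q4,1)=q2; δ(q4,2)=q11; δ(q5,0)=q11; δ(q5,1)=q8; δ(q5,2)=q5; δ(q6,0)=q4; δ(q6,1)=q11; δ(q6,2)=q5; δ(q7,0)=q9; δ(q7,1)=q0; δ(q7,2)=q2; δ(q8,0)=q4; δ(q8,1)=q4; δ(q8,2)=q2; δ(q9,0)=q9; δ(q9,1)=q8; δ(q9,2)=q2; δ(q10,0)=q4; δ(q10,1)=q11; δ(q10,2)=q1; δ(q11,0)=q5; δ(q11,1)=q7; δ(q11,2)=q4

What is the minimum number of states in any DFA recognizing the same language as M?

First remove the unreachable states {q3,q10}; 10 states remain.
P0 = {q0,q1,q4,q5,q7,q8,q9} | {q2,q6,q11}.
Refine {q0,q1,q4,q5,q7,q8,q9} on symbol 0: members go to different blocks, giving {q0,q4,q7,q8,q9} and {q1,q5}.
Split {q0,q4,q7,q8,q9} by δ(·,0) → {q0,q7,q8,q9} and {q4}.
Split {q0,q7,q8,q9} by δ(·,0) → {q0,q8} and {q7,q9}.
On input 0, block {q2,q6,q11} splits into {q2,q11} and {q6}.
No further refinement is possible. Final partition (6 blocks): {q0,q8} | {q2,q11} | {q1,q5} | {q4} | {q7,q9} | {q6}.

6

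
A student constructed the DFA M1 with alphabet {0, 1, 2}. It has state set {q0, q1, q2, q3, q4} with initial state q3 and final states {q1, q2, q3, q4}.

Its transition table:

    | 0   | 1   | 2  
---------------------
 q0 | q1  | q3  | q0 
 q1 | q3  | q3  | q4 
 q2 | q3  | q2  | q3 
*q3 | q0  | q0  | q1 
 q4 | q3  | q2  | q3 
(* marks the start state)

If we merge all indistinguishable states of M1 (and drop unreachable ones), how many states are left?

Initial partition by acceptance: {q1,q2,q3,q4} | {q0}.
Split {q1,q2,q3,q4} by δ(·,0) → {q1,q2,q4} and {q3}.
Refine {q1,q2,q4} on symbol 1: members go to different blocks, giving {q2,q4} and {q1}.
Stable partition: {q2,q4} | {q0} | {q3} | {q1} — 4 equivalence classes.

4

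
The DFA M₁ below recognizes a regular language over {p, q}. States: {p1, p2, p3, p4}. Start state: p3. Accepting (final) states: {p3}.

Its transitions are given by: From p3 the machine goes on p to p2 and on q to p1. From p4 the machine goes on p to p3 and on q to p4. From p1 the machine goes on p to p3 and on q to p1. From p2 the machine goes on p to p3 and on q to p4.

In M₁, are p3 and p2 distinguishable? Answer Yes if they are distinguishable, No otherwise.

Every state is reachable, so we keep all 4.
Start with accepting vs non-accepting: {p3} | {p1,p2,p4}.
No further refinement is possible. Final partition (2 blocks): {p3} | {p1,p2,p4}.
p3 and p2 end up in different blocks, so they are distinguishable. For instance, the string 'ε' is accepted from only p3.

Yes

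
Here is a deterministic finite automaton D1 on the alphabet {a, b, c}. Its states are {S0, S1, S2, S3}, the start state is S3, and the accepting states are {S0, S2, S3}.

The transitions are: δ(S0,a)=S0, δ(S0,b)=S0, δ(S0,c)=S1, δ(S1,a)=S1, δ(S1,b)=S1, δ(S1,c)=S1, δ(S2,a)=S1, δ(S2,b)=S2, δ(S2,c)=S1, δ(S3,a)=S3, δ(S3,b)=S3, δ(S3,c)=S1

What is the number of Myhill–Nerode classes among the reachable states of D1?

Reachable states from the start: {S1,S3}. Unreachable: {S0,S2} — drop them.
Initial partition by acceptance: {S3} | {S1}.
The partition is now stable with 2 blocks: {S3} | {S1}.

2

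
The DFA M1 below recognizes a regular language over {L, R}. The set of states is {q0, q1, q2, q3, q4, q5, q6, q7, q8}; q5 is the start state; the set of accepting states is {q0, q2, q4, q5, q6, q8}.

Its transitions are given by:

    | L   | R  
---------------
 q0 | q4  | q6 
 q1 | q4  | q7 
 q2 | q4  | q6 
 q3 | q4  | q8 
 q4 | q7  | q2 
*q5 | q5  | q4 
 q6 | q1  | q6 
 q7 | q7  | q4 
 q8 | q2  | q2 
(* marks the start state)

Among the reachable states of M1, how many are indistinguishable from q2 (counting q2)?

1

Reachable states from the start: {q1,q2,q4,q5,q6,q7}. Unreachable: {q0,q3,q8} — drop them.
Start with accepting vs non-accepting: {q2,q4,q5,q6} | {q1,q7}.
Split {q2,q4,q5,q6} by δ(·,L) → {q2,q5} and {q4,q6}.
Refine {q2,q5} on symbol L: members go to different blocks, giving {q2} and {q5}.
On input L, block {q1,q7} splits into {q1} and {q7}.
Refine {q4,q6} on symbol L: members go to different blocks, giving {q4} and {q6}.
No further refinement is possible. Final partition (6 blocks): {q2} | {q1} | {q4} | {q5} | {q7} | {q6}.
The equivalence class containing q2 is {q2}, of size 1.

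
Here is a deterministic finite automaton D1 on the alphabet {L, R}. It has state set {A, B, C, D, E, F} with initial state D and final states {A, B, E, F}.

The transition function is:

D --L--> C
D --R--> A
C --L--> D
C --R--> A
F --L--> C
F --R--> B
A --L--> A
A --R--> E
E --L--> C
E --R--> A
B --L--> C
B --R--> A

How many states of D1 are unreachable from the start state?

Starting at D and following transitions, the reachable set is {A, C, D, E}. That leaves B, F unreachable — 2 in total.

2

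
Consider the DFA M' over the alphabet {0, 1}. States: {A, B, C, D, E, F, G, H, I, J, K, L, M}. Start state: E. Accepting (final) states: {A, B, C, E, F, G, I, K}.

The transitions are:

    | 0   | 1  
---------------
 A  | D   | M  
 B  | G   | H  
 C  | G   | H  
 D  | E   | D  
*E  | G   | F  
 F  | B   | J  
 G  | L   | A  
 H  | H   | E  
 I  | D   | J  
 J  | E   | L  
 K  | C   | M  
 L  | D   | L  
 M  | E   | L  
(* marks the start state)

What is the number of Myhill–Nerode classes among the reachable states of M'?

9

Reachable states from the start: {A,B,D,E,F,G,H,J,L,M}. Unreachable: {C,I,K} — drop them.
P0 = {A,B,E,F,G} | {D,H,J,L,M}.
On input 0, block {A,B,E,F,G} splits into {B,E,F} and {A,G}.
On input 0, block {B,E,F} splits into {B,E} and {F}.
Split {B,E} by δ(·,1) → {B} and {E}.
Refine {D,H,J,L,M} on symbol 0: members go to different blocks, giving {D,J,M} and {H,L}.
On input 1, block {D,J,M} splits into {J,M} and {D}.
Refine {A,G} on symbol 0: members go to different blocks, giving {A} and {G}.
Split {H,L} by δ(·,0) → {H} and {L}.
The partition is now stable with 9 blocks: {B} | {J,M} | {A} | {F} | {E} | {H} | {D} | {G} | {L}.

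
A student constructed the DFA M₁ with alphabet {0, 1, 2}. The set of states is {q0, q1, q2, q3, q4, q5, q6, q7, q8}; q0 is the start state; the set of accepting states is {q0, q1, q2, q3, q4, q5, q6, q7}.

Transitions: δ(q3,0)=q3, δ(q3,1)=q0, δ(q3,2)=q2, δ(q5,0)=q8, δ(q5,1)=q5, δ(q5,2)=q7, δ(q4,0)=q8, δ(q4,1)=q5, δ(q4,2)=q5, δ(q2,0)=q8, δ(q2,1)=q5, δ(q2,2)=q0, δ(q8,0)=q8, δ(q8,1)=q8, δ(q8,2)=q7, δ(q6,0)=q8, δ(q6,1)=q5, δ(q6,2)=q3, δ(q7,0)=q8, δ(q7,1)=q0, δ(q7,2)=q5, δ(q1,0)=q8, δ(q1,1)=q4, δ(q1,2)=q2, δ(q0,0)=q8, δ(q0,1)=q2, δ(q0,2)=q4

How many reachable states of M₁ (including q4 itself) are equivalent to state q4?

5

First remove the unreachable states {q1,q3,q6}; 6 states remain.
P0 = {q0,q2,q4,q5,q7} | {q8}.
No further refinement is possible. Final partition (2 blocks): {q0,q2,q4,q5,q7} | {q8}.
The equivalence class containing q4 is {q0,q2,q4,q5,q7}, of size 5.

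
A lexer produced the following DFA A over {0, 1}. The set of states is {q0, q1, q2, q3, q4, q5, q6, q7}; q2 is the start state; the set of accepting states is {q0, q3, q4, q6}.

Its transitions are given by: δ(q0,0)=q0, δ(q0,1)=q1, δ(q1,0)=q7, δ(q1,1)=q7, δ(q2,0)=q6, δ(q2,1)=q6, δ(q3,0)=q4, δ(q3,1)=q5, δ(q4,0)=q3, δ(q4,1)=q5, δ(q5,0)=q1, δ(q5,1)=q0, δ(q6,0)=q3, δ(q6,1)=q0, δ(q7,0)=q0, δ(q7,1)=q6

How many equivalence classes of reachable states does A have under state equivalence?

Every state is reachable, so we keep all 8.
P0 = {q0,q3,q4,q6} | {q1,q2,q5,q7}.
Split {q0,q3,q4,q6} by δ(·,1) → {q0,q3,q4} and {q6}.
On input 0, block {q1,q2,q5,q7} splits into {q1,q5} and {q2} and {q7}.
Refine {q1,q5} on symbol 0: members go to different blocks, giving {q1} and {q5}.
Split {q0,q3,q4} by δ(·,1) → {q3,q4} and {q0}.
The partition is now stable with 7 blocks: {q3,q4} | {q1} | {q6} | {q2} | {q7} | {q5} | {q0}.

7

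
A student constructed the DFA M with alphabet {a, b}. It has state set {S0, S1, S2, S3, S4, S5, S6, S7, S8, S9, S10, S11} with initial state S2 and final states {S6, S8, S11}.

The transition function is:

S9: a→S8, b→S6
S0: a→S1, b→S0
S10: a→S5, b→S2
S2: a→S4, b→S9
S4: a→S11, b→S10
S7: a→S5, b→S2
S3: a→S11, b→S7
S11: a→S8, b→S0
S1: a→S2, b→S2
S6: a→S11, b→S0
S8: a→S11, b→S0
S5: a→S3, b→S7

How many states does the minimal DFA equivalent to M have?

8

All states are reachable from the start state.
P0 = {S6,S8,S11} | {S0,S1,S2,S3,S4,S5,S7,S9,S10}.
Split {S0,S1,S2,S3,S4,S5,S7,S9,S10} by δ(·,a) → {S0,S1,S2,S5,S7,S10} and {S3,S4,S9}.
Refine {S0,S1,S2,S5,S7,S10} on symbol a: members go to different blocks, giving {S0,S1,S7,S10} and {S2,S5}.
Refine {S0,S1,S7,S10} on symbol a: members go to different blocks, giving {S1,S7,S10} and {S0}.
Refine {S3,S4,S9} on symbol b: members go to different blocks, giving {S3,S4} and {S9}.
Split {S2,S5} by δ(·,b) → {S2} and {S5}.
Refine {S1,S7,S10} on symbol a: members go to different blocks, giving {S7,S10} and {S1}.
No further refinement is possible. Final partition (8 blocks): {S6,S8,S11} | {S7,S10} | {S3,S4} | {S2} | {S0} | {S9} | {S5} | {S1}.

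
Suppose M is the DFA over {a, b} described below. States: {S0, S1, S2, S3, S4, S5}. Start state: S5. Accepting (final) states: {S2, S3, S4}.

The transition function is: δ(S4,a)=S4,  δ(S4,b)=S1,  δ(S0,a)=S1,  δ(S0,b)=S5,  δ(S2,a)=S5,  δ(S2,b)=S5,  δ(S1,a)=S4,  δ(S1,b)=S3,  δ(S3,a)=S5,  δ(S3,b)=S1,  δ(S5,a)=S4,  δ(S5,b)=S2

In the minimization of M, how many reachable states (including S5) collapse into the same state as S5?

States {S0} cannot be reached from the start state, so discard them.
P0 = {S2,S3,S4} | {S1,S5}.
Refine {S2,S3,S4} on symbol a: members go to different blocks, giving {S2,S3} and {S4}.
Stable partition: {S2,S3} | {S1,S5} | {S4} — 3 equivalence classes.
State S5 belongs to the block {S1,S5}, which has 2 states.

2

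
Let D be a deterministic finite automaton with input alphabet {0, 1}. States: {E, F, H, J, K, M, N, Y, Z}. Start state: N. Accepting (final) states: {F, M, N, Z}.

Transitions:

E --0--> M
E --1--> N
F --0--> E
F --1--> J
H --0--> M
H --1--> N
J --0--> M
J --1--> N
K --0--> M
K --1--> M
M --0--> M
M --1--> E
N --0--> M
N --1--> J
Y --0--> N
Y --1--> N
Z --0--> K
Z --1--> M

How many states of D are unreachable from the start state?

5

No path from N leads to F, H, K, Y, Z; the other 4 states are all reachable.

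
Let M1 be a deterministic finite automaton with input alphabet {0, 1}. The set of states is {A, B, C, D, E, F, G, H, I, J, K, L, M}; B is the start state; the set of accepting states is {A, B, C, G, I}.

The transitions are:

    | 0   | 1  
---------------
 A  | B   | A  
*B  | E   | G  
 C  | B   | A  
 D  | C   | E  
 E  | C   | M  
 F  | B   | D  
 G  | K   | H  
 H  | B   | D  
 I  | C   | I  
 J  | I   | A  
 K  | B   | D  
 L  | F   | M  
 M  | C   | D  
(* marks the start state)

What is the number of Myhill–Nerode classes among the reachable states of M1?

5

States {F,I,J,L} cannot be reached from the start state, so discard them.
Start with accepting vs non-accepting: {A,B,C,G} | {D,E,H,K,M}.
On input 0, block {A,B,C,G} splits into {A,C} and {B,G}.
Split {D,E,H,K,M} by δ(·,0) → {D,E,M} and {H,K}.
On input 0, block {B,G} splits into {B} and {G}.
No further refinement is possible. Final partition (5 blocks): {A,C} | {D,E,M} | {B} | {H,K} | {G}.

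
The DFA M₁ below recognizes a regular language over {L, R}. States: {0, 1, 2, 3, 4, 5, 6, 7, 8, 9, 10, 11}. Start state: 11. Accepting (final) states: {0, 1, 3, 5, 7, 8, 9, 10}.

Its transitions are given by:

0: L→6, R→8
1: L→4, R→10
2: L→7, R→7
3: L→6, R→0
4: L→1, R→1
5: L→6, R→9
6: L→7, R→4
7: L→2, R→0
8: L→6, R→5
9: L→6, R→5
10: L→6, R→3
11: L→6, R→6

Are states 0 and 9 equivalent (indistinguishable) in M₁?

Yes

Initial partition by acceptance: {0,1,3,5,7,8,9,10} | {2,4,6,11}.
Refine {2,4,6,11} on symbol L: members go to different blocks, giving {2,4,6} and {11}.
On input R, block {2,4,6} splits into {2,4} and {6}.
On input L, block {0,1,3,5,7,8,9,10} splits into {0,3,5,8,9,10} and {1,7}.
The partition is now stable with 5 blocks: {0,3,5,8,9,10} | {2,4} | {11} | {6} | {1,7}.
0 and 9 lie in the same block of the stable partition, so they are equivalent — no string distinguishes them.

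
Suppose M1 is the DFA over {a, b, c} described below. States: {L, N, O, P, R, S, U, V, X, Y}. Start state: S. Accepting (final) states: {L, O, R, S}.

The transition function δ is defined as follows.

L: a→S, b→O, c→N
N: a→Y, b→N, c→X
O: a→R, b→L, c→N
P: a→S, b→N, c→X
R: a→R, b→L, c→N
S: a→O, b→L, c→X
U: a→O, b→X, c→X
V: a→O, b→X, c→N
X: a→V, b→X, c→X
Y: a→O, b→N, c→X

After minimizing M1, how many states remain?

3

First remove the unreachable states {P,U}; 8 states remain.
Initial partition by acceptance: {L,O,R,S} | {N,V,X,Y}.
Split {N,V,X,Y} by δ(·,a) → {N,X} and {V,Y}.
No further refinement is possible. Final partition (3 blocks): {L,O,R,S} | {N,X} | {V,Y}.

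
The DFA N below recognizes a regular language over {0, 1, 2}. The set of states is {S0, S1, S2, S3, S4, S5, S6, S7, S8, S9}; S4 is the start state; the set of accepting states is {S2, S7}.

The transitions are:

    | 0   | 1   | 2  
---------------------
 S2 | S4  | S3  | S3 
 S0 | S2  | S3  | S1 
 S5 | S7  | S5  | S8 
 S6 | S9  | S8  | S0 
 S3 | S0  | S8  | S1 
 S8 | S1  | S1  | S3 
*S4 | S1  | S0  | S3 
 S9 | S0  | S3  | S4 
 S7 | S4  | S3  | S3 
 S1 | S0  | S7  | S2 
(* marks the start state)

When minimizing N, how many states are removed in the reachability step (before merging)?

3

Starting at S4 and following transitions, the reachable set is {S0, S1, S2, S3, S4, S7, S8}. That leaves S5, S6, S9 unreachable — 3 in total.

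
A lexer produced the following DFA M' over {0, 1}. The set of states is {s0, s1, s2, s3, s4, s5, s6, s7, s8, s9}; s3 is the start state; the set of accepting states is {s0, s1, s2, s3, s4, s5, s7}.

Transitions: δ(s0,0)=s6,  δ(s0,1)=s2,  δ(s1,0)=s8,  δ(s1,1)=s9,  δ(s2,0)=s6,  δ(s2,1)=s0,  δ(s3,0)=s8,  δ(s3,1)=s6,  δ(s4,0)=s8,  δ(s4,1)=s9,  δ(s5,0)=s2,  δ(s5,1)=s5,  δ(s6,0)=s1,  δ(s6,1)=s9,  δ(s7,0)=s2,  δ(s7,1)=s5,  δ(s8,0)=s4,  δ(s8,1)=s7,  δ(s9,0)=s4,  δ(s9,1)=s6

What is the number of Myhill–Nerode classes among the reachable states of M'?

Initial partition by acceptance: {s0,s1,s2,s3,s4,s5,s7} | {s6,s8,s9}.
Refine {s0,s1,s2,s3,s4,s5,s7} on symbol 0: members go to different blocks, giving {s0,s1,s2,s3,s4} and {s5,s7}.
On input 1, block {s0,s1,s2,s3,s4} splits into {s1,s3,s4} and {s0,s2}.
Split {s6,s8,s9} by δ(·,1) → {s6,s9} and {s8}.
Stable partition: {s1,s3,s4} | {s6,s9} | {s5,s7} | {s0,s2} | {s8} — 5 equivalence classes.

5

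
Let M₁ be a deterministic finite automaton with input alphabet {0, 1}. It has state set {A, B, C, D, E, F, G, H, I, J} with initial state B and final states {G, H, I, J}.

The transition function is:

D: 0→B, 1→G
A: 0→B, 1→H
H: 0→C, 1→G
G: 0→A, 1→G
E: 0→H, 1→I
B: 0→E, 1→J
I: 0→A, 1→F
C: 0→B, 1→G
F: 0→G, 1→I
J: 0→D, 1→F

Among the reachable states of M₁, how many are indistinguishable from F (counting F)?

All states are reachable from the start state.
Start with accepting vs non-accepting: {G,H,I,J} | {A,B,C,D,E,F}.
Refine {G,H,I,J} on symbol 1: members go to different blocks, giving {G,H} and {I,J}.
On input 0, block {A,B,C,D,E,F} splits into {A,B,C,D} and {E,F}.
Refine {A,B,C,D} on symbol 0: members go to different blocks, giving {A,C,D} and {B}.
Stable partition: {G,H} | {A,C,D} | {I,J} | {E,F} | {B} — 5 equivalence classes.
The equivalence class containing F is {E,F}, of size 2.

2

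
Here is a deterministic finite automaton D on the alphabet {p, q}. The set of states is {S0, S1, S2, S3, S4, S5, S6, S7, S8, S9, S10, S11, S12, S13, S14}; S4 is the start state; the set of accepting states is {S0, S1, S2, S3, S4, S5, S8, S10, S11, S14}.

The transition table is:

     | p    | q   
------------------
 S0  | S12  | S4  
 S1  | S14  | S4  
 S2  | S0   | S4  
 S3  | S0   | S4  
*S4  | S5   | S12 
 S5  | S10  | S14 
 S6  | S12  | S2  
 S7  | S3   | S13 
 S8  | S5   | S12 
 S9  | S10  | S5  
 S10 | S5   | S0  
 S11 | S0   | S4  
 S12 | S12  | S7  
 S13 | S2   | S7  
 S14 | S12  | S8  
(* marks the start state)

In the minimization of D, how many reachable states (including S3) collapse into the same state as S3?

Reachable states from the start: {S0,S2,S3,S4,S5,S7,S8,S10,S12,S13,S14}. Unreachable: {S1,S6,S9,S11} — drop them.
Start with accepting vs non-accepting: {S0,S2,S3,S4,S5,S8,S10,S14} | {S7,S12,S13}.
On input p, block {S0,S2,S3,S4,S5,S8,S10,S14} splits into {S2,S3,S4,S5,S8,S10} and {S0,S14}.
Refine {S2,S3,S4,S5,S8,S10} on symbol p: members go to different blocks, giving {S4,S5,S8,S10} and {S2,S3}.
Split {S4,S5,S8,S10} by δ(·,q) → {S4,S8} and {S5,S10}.
Split {S7,S12,S13} by δ(·,p) → {S7,S13} and {S12}.
Stable partition: {S4,S8} | {S7,S13} | {S0,S14} | {S2,S3} | {S5,S10} | {S12} — 6 equivalence classes.
The equivalence class containing S3 is {S2,S3}, of size 2.

2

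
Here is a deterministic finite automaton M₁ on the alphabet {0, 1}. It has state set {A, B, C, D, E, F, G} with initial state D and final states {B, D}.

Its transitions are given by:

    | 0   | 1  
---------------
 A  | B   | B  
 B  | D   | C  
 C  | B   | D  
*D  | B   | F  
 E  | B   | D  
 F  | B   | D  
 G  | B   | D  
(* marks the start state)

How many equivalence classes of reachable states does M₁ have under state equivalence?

States {A,E,G} cannot be reached from the start state, so discard them.
P0 = {B,D} | {C,F}.
No further refinement is possible. Final partition (2 blocks): {B,D} | {C,F}.

2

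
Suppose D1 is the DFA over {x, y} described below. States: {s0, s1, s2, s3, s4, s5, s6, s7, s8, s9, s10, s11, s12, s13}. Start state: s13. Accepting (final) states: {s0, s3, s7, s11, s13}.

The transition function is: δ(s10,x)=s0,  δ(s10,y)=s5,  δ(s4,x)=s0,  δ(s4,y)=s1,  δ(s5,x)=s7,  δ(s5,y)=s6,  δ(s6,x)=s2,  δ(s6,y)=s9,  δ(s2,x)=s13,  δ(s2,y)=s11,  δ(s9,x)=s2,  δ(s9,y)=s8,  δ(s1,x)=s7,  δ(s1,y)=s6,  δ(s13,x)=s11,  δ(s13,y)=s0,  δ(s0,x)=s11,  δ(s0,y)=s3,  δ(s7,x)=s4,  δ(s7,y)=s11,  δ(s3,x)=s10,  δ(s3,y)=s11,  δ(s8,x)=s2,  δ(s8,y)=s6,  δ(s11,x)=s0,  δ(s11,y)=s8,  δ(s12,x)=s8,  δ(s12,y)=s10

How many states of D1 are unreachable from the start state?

1

BFS from s13 reaches {s0, s1, s2, s3, s4, s5, s6, s7, s8, s9, s10, s11, s13}; the 1 state(s) s12 are never visited.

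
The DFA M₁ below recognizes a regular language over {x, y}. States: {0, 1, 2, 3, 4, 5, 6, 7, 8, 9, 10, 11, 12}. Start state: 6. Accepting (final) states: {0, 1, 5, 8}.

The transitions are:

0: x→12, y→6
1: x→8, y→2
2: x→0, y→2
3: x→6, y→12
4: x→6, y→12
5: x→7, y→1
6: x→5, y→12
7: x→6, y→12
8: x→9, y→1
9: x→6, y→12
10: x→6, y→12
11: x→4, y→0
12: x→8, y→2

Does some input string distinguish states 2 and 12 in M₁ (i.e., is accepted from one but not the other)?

First remove the unreachable states {3,4,10,11}; 9 states remain.
Start with accepting vs non-accepting: {0,1,5,8} | {2,6,7,9,12}.
Refine {0,1,5,8} on symbol x: members go to different blocks, giving {0,5,8} and {1}.
Split {0,5,8} by δ(·,y) → {5,8} and {0}.
On input x, block {2,6,7,9,12} splits into {6,12} and {7,9} and {2}.
Split {6,12} by δ(·,y) → {6} and {12}.
The partition is now stable with 7 blocks: {5,8} | {6} | {1} | {0} | {7,9} | {2} | {12}.
2 and 12 end up in different blocks, so they are distinguishable. For instance, the string 'xy' is accepted from only 12.

Yes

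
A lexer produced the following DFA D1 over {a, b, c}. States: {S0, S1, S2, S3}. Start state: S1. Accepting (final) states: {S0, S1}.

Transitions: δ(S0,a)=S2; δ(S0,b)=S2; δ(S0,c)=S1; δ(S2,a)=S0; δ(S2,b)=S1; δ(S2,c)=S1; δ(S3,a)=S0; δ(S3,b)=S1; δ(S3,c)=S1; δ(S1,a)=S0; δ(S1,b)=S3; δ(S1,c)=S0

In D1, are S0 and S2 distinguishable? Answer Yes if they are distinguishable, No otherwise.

All states are reachable from the start state.
Start with accepting vs non-accepting: {S0,S1} | {S2,S3}.
Split {S0,S1} by δ(·,a) → {S0} and {S1}.
The partition is now stable with 3 blocks: {S0} | {S2,S3} | {S1}.
S0 and S2 end up in different blocks, so they are distinguishable. For instance, the string 'ε' is accepted from only S0.

Yes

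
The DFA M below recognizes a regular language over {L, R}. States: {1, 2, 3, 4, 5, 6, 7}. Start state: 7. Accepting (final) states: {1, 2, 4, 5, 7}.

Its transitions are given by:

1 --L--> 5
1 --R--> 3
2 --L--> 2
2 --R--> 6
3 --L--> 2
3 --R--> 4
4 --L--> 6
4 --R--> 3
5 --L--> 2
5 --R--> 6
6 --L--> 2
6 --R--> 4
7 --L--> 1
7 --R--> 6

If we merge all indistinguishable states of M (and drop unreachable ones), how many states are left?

3

Every state is reachable, so we keep all 7.
P0 = {1,2,4,5,7} | {3,6}.
Refine {1,2,4,5,7} on symbol L: members go to different blocks, giving {1,2,5,7} and {4}.
The partition is now stable with 3 blocks: {1,2,5,7} | {3,6} | {4}.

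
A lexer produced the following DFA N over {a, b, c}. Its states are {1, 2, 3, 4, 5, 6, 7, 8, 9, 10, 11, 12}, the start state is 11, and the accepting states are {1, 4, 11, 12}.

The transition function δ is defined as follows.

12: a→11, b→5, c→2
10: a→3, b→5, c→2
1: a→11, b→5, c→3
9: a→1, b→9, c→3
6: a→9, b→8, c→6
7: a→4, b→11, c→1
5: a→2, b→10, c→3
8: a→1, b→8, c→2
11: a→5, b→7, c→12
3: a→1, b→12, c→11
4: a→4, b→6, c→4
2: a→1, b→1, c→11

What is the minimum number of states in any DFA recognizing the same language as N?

8

Initial partition by acceptance: {1,4,11,12} | {2,3,5,6,7,8,9,10}.
Refine {1,4,11,12} on symbol a: members go to different blocks, giving {1,4,12} and {11}.
On input a, block {1,4,12} splits into {1,12} and {4}.
Split {2,3,5,6,7,8,9,10} by δ(·,a) → {2,3,8,9} and {5,6,10} and {7}.
Split {2,3,8,9} by δ(·,b) → {2,3} and {8,9}.
Split {5,6,10} by δ(·,a) → {5,10} and {6}.
The partition is now stable with 8 blocks: {1,12} | {2,3} | {11} | {4} | {5,10} | {7} | {8,9} | {6}.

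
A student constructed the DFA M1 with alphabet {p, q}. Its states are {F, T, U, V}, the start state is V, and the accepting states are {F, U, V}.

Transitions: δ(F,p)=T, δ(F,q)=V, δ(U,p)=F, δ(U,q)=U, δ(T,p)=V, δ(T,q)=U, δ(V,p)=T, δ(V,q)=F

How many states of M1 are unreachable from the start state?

0

Every one of the 4 states is reachable from V.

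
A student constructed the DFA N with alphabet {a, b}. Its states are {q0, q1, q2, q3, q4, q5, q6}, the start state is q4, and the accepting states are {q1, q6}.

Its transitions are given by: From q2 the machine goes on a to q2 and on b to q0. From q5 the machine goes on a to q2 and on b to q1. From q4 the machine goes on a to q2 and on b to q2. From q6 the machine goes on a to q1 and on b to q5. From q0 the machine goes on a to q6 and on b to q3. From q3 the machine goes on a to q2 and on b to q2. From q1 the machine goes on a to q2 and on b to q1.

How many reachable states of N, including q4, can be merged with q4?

All states are reachable from the start state.
Start with accepting vs non-accepting: {q1,q6} | {q0,q2,q3,q4,q5}.
On input a, block {q1,q6} splits into {q1} and {q6}.
Split {q0,q2,q3,q4,q5} by δ(·,a) → {q2,q3,q4,q5} and {q0}.
Split {q2,q3,q4,q5} by δ(·,b) → {q3,q4} and {q2} and {q5}.
The partition is now stable with 6 blocks: {q1} | {q3,q4} | {q6} | {q0} | {q2} | {q5}.
State q4 belongs to the block {q3,q4}, which has 2 states.

2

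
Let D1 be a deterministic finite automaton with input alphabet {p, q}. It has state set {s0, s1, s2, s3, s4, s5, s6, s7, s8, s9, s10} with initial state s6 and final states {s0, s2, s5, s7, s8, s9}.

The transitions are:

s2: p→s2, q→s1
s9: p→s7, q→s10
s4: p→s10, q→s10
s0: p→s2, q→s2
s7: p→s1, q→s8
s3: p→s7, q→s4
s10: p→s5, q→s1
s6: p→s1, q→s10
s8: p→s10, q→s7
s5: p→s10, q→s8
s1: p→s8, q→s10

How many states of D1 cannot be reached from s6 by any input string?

5

BFS from s6 reaches {s1, s5, s6, s7, s8, s10}; the 5 state(s) s0, s2, s3, s4, s9 are never visited.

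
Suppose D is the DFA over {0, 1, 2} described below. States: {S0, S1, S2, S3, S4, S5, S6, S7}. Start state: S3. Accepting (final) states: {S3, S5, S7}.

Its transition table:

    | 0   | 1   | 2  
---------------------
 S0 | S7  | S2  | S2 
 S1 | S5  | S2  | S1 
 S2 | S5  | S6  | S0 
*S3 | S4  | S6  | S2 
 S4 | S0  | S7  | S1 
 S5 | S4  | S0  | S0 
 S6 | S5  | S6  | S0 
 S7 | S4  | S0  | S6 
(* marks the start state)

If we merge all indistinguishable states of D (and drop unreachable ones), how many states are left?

All states are reachable from the start state.
Start with accepting vs non-accepting: {S3,S5,S7} | {S0,S1,S2,S4,S6}.
Split {S0,S1,S2,S4,S6} by δ(·,0) → {S0,S1,S2,S6} and {S4}.
The partition is now stable with 3 blocks: {S3,S5,S7} | {S0,S1,S2,S6} | {S4}.

3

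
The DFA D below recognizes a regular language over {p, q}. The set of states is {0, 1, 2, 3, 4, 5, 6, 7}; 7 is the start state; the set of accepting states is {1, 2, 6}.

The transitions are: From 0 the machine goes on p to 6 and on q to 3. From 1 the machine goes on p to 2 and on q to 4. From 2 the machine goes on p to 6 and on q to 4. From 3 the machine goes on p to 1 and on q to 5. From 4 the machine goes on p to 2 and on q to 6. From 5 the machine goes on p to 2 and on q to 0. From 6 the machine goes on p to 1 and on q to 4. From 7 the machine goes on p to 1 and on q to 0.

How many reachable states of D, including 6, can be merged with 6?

Every state is reachable, so we keep all 8.
P0 = {1,2,6} | {0,3,4,5,7}.
Split {0,3,4,5,7} by δ(·,q) → {0,3,5,7} and {4}.
No further refinement is possible. Final partition (3 blocks): {1,2,6} | {0,3,5,7} | {4}.
The equivalence class containing 6 is {1,2,6}, of size 3.

3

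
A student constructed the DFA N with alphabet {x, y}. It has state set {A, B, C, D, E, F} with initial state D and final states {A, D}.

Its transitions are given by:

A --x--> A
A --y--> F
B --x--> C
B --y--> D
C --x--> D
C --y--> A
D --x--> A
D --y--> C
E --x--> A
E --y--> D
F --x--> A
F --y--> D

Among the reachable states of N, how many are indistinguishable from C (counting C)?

2

States {B,E} cannot be reached from the start state, so discard them.
Initial partition by acceptance: {A,D} | {C,F}.
The partition is now stable with 2 blocks: {A,D} | {C,F}.
The equivalence class containing C is {C,F}, of size 2.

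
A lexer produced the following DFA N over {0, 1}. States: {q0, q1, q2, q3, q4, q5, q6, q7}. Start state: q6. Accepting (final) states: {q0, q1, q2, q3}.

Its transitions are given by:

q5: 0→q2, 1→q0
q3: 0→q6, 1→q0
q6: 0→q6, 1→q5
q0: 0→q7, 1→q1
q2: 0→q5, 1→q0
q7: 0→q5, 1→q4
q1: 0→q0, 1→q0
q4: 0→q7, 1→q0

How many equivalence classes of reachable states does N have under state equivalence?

7

Reachable states from the start: {q0,q1,q2,q4,q5,q6,q7}. Unreachable: {q3} — drop them.
Initial partition by acceptance: {q0,q1,q2} | {q4,q5,q6,q7}.
Split {q0,q1,q2} by δ(·,0) → {q0,q2} and {q1}.
Split {q0,q2} by δ(·,1) → {q0} and {q2}.
On input 0, block {q4,q5,q6,q7} splits into {q4,q6,q7} and {q5}.
Split {q4,q6,q7} by δ(·,0) → {q4,q6} and {q7}.
Refine {q4,q6} on symbol 0: members go to different blocks, giving {q4} and {q6}.
Stable partition: {q0} | {q4} | {q1} | {q2} | {q5} | {q7} | {q6} — 7 equivalence classes.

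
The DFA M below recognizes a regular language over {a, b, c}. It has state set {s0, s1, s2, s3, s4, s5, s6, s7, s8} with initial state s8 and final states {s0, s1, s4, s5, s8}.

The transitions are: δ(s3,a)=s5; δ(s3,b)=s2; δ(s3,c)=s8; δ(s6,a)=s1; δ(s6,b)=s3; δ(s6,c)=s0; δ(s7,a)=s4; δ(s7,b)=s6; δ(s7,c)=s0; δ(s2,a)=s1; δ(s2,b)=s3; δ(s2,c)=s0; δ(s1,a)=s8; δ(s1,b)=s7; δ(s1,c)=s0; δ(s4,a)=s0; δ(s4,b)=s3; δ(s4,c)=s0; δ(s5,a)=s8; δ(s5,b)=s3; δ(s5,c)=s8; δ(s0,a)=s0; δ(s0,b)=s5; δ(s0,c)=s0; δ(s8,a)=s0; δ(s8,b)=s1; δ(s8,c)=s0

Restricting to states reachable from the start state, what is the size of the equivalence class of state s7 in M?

Every state is reachable, so we keep all 9.
P0 = {s0,s1,s4,s5,s8} | {s2,s3,s6,s7}.
Refine {s0,s1,s4,s5,s8} on symbol b: members go to different blocks, giving {s1,s4,s5} and {s0,s8}.
No further refinement is possible. Final partition (3 blocks): {s1,s4,s5} | {s2,s3,s6,s7} | {s0,s8}.
The equivalence class containing s7 is {s2,s3,s6,s7}, of size 4.

4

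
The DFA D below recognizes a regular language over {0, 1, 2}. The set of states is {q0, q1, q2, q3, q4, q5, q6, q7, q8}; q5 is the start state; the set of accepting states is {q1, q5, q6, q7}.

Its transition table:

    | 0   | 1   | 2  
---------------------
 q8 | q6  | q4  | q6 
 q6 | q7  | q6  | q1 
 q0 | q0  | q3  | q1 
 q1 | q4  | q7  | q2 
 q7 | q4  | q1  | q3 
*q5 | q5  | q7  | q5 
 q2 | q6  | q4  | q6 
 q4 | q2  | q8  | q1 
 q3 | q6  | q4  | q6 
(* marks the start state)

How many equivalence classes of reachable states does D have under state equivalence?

Reachable states from the start: {q1,q2,q3,q4,q5,q6,q7,q8}. Unreachable: {q0} — drop them.
P0 = {q1,q5,q6,q7} | {q2,q3,q4,q8}.
Split {q1,q5,q6,q7} by δ(·,0) → {q1,q7} and {q5,q6}.
Refine {q2,q3,q4,q8} on symbol 0: members go to different blocks, giving {q2,q3,q8} and {q4}.
Split {q5,q6} by δ(·,0) → {q5} and {q6}.
Stable partition: {q1,q7} | {q2,q3,q8} | {q5} | {q4} | {q6} — 5 equivalence classes.

5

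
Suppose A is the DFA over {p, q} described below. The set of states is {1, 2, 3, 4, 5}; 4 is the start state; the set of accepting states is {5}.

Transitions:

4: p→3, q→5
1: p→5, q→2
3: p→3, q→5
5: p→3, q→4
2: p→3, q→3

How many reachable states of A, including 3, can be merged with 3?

2

States {1,2} cannot be reached from the start state, so discard them.
P0 = {5} | {3,4}.
No further refinement is possible. Final partition (2 blocks): {5} | {3,4}.
State 3 belongs to the block {3,4}, which has 2 states.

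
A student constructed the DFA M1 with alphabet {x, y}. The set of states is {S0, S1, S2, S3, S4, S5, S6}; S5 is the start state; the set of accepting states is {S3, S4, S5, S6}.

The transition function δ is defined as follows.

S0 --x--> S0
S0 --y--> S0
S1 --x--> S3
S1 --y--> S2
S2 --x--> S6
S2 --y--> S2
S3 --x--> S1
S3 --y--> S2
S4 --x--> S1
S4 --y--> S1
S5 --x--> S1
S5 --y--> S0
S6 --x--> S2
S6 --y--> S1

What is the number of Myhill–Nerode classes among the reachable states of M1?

4

States {S4} cannot be reached from the start state, so discard them.
P0 = {S3,S5,S6} | {S0,S1,S2}.
On input x, block {S0,S1,S2} splits into {S1,S2} and {S0}.
Split {S3,S5,S6} by δ(·,y) → {S3,S6} and {S5}.
Stable partition: {S3,S6} | {S1,S2} | {S0} | {S5} — 4 equivalence classes.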